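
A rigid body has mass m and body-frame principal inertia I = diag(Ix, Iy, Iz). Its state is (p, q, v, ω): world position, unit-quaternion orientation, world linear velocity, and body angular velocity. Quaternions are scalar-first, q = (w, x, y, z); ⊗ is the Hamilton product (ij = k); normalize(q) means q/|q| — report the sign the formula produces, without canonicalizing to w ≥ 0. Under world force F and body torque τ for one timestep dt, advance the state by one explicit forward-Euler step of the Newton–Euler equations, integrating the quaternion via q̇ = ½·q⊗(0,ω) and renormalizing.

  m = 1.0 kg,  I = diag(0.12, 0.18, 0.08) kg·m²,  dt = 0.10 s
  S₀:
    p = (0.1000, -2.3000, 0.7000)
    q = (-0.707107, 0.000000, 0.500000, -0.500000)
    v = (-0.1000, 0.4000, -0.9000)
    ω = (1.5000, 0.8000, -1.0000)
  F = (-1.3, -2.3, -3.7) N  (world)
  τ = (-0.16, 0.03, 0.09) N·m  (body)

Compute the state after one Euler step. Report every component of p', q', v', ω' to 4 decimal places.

p' = p + v·dt = (0.0900, -2.2600, 0.6100)
new velocity v' = (-0.2300, 0.1700, -1.2700)
α = I⁻¹(τ − ω×Iω) = (-2.0000, 0.5000, 0.2250)
ω + α·dt = (1.3000, 0.8500, -0.9775)
2q̇ = q⊗(0,ω) = (-0.9000000, -1.1606605, -1.3156856, -0.0428930)
updated quaternion q' = (-0.7485, -0.0578, 0.4321, -0.4997)

p' = (0.0900, -2.2600, 0.6100)
q' = (-0.7485, -0.0578, 0.4321, -0.4997)
v' = (-0.2300, 0.1700, -1.2700)
ω' = (1.3000, 0.8500, -0.9775)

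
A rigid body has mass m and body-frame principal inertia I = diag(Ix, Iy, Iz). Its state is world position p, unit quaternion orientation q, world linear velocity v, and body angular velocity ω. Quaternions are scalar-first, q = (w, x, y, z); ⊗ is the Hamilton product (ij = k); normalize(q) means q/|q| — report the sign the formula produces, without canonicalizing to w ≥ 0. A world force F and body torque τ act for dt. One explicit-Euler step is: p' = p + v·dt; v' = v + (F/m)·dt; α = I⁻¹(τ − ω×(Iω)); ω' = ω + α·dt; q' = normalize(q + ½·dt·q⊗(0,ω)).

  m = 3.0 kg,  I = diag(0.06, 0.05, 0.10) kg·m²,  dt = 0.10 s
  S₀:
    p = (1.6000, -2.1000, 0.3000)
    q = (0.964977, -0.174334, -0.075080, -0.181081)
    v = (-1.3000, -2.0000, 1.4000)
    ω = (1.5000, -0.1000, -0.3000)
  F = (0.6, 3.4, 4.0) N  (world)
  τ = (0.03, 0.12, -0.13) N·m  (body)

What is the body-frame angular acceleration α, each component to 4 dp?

α = (0.4750, 2.0400, -1.3150)

precession coupling ω×(Iω) = (0.0015, 0.0180, 0.0015)
α = I⁻¹(τ − ω×Iω) = (0.4750, 2.0400, -1.3150)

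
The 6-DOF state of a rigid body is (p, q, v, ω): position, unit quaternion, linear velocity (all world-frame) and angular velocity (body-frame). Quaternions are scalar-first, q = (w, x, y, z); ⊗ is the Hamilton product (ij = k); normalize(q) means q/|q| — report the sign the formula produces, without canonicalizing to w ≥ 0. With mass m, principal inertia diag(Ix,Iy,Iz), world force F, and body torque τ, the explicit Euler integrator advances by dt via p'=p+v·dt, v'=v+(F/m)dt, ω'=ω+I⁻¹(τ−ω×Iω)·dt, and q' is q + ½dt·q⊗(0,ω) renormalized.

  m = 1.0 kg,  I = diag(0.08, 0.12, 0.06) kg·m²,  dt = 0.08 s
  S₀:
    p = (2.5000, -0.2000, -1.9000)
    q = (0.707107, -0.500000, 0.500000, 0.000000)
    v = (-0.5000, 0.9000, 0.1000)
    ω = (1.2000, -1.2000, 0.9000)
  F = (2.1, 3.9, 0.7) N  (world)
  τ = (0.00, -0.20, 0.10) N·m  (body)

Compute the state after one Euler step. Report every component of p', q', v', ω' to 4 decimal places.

ω×(Iω) gyroscopic = (0.0648, 0.0216, -0.0576)
α = I⁻¹(τ − ω×Iω) = (-0.8100, -1.8467, 2.6267)
new body rate ω' = (1.1352, -1.3477, 1.1101)
2q̇ = q⊗(0,ω) = (1.2000000, 1.2985284, -0.3985284, 0.6363963)
updated quaternion q' = (0.7529, -0.4467, 0.4826, 0.0254)
linear accel F/m = (2.1000, 3.9000, 0.7000)
p' = p + v·dt = (2.4600, -0.1280, -1.8920)
v + (F/m)dt = (-0.3320, 1.2120, 0.1560)

p' = (2.4600, -0.1280, -1.8920)
q' = (0.7529, -0.4467, 0.4826, 0.0254)
v' = (-0.3320, 1.2120, 0.1560)
ω' = (1.1352, -1.3477, 1.1101)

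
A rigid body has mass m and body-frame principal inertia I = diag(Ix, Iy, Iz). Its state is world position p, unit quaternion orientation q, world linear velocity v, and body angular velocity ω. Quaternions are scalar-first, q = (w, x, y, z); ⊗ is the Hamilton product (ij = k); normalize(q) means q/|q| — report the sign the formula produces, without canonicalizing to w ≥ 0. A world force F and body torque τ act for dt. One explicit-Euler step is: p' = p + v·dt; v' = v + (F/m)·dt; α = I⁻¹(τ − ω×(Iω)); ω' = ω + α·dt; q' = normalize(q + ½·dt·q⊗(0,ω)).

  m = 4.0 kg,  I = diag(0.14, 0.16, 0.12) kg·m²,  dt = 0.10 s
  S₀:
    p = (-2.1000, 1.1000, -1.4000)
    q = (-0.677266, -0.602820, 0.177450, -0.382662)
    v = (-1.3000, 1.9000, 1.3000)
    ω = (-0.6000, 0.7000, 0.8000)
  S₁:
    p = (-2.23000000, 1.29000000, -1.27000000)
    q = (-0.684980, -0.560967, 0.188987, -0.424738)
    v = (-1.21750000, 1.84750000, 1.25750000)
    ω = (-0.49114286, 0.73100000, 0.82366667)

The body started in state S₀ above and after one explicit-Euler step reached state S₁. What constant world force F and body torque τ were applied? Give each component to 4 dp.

F = (3.3000, -2.1000, -1.7000)
τ = (0.1300, 0.0400, 0.0200)

velocity change Δv = (0.08250000, -0.05250000, -0.04250000)
F = m·Δv/dt = (3.3000, -2.1000, -1.7000)
ω₁ − ω₀ = (0.10885714, 0.03100000, 0.02366667)
τ = I·(Δω/dt) + ω₀×(Iω₀) = (0.1300, 0.0400, 0.0200)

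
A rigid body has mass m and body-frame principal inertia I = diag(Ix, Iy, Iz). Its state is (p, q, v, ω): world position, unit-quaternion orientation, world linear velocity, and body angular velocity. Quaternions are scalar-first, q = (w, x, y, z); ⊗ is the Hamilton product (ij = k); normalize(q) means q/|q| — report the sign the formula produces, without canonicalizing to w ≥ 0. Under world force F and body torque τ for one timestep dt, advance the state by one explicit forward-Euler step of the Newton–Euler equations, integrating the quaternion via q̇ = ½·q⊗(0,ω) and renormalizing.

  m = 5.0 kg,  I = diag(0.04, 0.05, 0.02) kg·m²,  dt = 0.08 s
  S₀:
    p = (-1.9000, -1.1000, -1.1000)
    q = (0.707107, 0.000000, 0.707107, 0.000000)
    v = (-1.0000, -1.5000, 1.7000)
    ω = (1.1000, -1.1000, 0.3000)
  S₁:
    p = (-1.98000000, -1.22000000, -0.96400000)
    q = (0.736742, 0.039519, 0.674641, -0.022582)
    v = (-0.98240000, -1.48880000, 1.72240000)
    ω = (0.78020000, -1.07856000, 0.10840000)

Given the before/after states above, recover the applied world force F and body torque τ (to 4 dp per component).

Δω = ω₁−ω₀ = (-0.31980000, 0.02144000, -0.19160000)
I·α + gyro = (-0.1500, 0.0200, -0.0600)
v₁ − v₀ = (0.01760000, 0.01120000, 0.02240000)
m·(v₁−v₀)/dt = (1.1000, 0.7000, 1.4000)

F = (1.1000, 0.7000, 1.4000)
τ = (-0.1500, 0.0200, -0.0600)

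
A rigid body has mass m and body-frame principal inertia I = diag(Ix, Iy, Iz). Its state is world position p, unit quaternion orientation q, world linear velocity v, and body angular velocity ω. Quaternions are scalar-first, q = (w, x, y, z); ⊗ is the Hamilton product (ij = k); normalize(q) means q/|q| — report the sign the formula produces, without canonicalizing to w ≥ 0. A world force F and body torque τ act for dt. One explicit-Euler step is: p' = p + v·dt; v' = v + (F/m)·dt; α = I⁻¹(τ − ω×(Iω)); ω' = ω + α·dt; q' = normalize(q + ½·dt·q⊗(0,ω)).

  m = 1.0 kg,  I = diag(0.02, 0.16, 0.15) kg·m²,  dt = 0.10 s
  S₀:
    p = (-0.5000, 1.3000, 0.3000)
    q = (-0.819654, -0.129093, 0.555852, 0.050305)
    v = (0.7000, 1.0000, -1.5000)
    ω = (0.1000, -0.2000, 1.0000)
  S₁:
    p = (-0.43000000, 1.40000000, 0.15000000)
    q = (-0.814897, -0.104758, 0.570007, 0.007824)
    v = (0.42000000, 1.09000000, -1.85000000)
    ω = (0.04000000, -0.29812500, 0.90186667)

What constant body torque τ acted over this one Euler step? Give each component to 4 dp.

rate change Δω = (-0.06000000, -0.09812500, -0.09813333)
I·α + gyro = (-0.0100, -0.1700, -0.1500)

τ = (-0.0100, -0.1700, -0.1500)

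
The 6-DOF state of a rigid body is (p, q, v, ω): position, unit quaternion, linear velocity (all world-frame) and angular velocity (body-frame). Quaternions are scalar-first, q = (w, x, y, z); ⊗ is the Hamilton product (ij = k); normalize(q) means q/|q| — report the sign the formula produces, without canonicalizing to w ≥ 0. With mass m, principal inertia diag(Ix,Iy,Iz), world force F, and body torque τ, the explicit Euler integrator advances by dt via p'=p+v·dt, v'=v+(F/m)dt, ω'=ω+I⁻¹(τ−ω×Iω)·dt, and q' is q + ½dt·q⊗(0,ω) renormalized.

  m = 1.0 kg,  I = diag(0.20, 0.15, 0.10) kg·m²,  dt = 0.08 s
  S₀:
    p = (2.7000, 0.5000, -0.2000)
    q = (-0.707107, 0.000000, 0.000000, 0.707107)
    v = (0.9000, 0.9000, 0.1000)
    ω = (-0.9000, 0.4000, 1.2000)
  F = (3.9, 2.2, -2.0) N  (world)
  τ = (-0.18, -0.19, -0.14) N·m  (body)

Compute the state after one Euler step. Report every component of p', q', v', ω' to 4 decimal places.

p' = (2.7720, 0.5720, -0.1920)
q' = (-0.7396, 0.0141, -0.0367, 0.6719)
v' = (1.2120, 1.0760, -0.0600)
ω' = (-0.9624, 0.3563, 1.0736)

angular accel α = (-0.7800, -0.5467, -1.5800)
ω' = ω + α·dt = (-0.9624, 0.3563, 1.0736)
2q̇ = q⊗(0,ω) = (-0.8485284, 0.3535535, -0.9192391, -0.8485284)
q + ½dt·q⊗(0,ω), renormalized = (-0.7396, 0.0141, -0.0367, 0.6719)
a = F/m = (3.9000, 2.2000, -2.0000)
new position p' = (2.7720, 0.5720, -0.1920)
new velocity v' = (1.2120, 1.0760, -0.0600)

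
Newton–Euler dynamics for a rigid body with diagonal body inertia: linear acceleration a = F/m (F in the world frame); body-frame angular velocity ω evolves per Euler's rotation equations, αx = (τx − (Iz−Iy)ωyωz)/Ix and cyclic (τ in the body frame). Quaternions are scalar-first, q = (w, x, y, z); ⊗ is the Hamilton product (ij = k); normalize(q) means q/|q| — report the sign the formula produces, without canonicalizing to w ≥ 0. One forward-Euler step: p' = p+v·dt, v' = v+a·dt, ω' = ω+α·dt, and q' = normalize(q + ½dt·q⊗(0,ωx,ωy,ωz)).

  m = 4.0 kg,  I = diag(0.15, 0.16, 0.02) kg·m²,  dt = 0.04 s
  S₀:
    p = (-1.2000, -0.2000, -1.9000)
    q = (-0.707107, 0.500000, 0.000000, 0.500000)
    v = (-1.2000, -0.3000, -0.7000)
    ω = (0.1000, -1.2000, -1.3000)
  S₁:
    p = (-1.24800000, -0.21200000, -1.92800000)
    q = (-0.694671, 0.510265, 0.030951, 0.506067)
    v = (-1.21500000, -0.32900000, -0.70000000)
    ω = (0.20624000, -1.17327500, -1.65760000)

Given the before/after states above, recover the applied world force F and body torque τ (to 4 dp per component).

F = (-1.5000, -2.9000, 0.0000)
τ = (0.1800, 0.0900, -0.1800)

rate change Δω = (0.10624000, 0.02672500, -0.35760000)
I·α + gyro = (0.1800, 0.0900, -0.1800)
Δv = v₁−v₀ = (-0.01500000, -0.02900000, 0.00000000)
F = m·Δv/dt = (-1.5000, -2.9000, 0.0000)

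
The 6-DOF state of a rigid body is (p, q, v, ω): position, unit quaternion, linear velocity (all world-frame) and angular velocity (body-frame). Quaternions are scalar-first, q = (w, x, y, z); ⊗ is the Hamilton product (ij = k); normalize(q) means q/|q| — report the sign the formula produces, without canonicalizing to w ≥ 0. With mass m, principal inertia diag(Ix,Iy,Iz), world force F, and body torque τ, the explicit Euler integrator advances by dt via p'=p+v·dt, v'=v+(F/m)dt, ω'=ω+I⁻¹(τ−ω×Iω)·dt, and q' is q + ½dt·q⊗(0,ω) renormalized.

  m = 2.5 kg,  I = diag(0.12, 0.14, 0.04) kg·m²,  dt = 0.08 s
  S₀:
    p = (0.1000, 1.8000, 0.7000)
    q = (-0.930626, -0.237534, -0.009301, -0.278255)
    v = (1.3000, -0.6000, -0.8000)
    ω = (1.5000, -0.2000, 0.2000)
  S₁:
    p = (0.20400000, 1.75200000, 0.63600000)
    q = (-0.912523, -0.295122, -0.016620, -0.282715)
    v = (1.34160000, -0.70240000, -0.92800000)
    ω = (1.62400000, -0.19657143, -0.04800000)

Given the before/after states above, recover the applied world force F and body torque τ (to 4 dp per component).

Δv = v₁−v₀ = (0.04160000, -0.10240000, -0.12800000)
applied force F = (1.3000, -3.2000, -4.0000)
rate change Δω = (0.12400000, 0.00342857, -0.24800000)
precession coupling = (0.0040, 0.0240, -0.0060)
τ = I·(Δω/dt) + ω₀×(Iω₀) = (0.1900, 0.0300, -0.1300)

F = (1.3000, -3.2000, -4.0000)
τ = (0.1900, 0.0300, -0.1300)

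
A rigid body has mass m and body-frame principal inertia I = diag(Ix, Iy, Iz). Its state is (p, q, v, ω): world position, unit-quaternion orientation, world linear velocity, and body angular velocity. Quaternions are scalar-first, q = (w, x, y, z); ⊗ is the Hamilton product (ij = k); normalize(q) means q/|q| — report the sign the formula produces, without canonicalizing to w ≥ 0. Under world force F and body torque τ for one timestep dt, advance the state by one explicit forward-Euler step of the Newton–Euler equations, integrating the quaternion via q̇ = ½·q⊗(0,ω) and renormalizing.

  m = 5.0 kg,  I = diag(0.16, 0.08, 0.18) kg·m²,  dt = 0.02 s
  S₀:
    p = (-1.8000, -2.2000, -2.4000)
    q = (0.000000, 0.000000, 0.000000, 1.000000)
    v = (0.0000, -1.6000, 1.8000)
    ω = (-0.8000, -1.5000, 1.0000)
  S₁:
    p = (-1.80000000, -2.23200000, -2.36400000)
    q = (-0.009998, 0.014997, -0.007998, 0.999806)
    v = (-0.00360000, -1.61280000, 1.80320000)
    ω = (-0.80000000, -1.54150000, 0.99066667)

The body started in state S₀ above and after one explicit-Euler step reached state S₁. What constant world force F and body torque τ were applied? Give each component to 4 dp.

Δv = v₁−v₀ = (-0.00360000, -0.01280000, 0.00320000)
F = m·Δv/dt = (-0.9000, -3.2000, 0.8000)
Δω = ω₁−ω₀ = (0.00000000, -0.04150000, -0.00933333)
applied torque τ = (-0.1500, -0.1500, -0.1800)

F = (-0.9000, -3.2000, 0.8000)
τ = (-0.1500, -0.1500, -0.1800)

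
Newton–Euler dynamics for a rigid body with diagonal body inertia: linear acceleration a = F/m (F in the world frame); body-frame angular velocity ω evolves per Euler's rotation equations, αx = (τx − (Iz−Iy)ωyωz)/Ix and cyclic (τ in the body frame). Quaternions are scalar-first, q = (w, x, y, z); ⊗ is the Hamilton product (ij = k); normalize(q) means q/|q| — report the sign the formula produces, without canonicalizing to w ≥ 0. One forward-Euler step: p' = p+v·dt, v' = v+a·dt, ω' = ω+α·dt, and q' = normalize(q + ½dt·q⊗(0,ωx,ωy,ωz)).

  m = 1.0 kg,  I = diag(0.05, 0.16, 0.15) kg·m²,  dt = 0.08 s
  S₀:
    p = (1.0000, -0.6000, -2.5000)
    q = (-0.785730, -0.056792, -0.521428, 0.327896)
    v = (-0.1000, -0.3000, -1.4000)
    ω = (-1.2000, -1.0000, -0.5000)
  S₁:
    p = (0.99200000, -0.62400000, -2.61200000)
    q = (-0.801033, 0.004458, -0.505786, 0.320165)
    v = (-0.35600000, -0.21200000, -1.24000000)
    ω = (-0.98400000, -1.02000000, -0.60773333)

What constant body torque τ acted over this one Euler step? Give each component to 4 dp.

Δω = ω₁−ω₀ = (0.21600000, -0.02000000, -0.10773333)
applied torque τ = (0.1300, -0.1000, -0.0700)

τ = (0.1300, -0.1000, -0.0700)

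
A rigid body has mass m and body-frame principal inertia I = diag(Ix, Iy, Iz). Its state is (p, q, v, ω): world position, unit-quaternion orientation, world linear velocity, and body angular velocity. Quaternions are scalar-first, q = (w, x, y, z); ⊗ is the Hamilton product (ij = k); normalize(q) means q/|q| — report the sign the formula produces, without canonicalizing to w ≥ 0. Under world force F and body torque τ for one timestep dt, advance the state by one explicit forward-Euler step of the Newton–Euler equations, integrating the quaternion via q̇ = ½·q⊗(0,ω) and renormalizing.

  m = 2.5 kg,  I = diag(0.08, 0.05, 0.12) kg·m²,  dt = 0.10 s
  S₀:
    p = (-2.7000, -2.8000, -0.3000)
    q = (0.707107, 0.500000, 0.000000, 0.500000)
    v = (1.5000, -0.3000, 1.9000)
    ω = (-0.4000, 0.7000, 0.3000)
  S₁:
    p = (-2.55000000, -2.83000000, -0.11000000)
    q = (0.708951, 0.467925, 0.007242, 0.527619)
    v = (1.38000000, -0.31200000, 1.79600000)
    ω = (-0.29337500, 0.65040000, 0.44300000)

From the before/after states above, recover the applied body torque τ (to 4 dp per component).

τ = (0.1000, -0.0200, 0.1800)

Δω = ω₁−ω₀ = (0.10662500, -0.04960000, 0.14300000)
precession coupling = (0.0147, 0.0048, 0.0084)
applied torque τ = (0.1000, -0.0200, 0.1800)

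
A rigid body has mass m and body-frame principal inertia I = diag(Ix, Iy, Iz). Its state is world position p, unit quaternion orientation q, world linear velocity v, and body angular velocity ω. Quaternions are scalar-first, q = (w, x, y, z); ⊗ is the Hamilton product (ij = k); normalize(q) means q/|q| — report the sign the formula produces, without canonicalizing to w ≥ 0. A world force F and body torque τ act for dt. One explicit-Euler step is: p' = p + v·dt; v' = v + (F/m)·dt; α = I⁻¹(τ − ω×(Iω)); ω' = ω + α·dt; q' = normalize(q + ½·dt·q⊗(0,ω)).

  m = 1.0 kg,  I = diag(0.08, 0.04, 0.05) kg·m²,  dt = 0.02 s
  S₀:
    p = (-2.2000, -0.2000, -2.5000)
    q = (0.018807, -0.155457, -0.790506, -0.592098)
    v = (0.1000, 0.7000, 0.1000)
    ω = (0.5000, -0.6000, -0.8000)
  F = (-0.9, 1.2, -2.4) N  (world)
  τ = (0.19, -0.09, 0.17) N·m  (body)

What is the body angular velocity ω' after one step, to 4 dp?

angular accel α = (2.3150, -1.9500, 3.1600)
new body rate ω' = (0.5463, -0.6390, -0.7368)

ω' = (0.5463, -0.6390, -0.7368)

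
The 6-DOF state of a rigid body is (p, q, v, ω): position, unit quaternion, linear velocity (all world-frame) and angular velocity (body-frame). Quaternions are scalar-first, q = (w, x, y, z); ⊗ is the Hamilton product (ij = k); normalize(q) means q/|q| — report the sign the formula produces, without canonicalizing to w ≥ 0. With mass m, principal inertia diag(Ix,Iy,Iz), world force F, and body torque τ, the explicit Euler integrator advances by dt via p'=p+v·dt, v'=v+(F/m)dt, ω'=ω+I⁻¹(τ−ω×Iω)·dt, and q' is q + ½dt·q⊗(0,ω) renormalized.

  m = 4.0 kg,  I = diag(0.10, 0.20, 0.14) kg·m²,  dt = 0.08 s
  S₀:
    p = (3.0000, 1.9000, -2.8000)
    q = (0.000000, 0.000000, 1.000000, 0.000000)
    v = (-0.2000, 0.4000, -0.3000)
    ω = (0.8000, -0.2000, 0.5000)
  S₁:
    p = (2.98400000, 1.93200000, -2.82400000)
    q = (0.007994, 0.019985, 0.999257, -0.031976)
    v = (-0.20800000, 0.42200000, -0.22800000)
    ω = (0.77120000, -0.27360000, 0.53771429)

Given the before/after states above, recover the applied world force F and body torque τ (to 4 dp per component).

rate change Δω = (-0.02880000, -0.07360000, 0.03771429)
τ = I·(Δω/dt) + ω₀×(Iω₀) = (-0.0300, -0.2000, 0.0500)
velocity change Δv = (-0.00800000, 0.02200000, 0.07200000)
F = m·Δv/dt = (-0.4000, 1.1000, 3.6000)

F = (-0.4000, 1.1000, 3.6000)
τ = (-0.0300, -0.2000, 0.0500)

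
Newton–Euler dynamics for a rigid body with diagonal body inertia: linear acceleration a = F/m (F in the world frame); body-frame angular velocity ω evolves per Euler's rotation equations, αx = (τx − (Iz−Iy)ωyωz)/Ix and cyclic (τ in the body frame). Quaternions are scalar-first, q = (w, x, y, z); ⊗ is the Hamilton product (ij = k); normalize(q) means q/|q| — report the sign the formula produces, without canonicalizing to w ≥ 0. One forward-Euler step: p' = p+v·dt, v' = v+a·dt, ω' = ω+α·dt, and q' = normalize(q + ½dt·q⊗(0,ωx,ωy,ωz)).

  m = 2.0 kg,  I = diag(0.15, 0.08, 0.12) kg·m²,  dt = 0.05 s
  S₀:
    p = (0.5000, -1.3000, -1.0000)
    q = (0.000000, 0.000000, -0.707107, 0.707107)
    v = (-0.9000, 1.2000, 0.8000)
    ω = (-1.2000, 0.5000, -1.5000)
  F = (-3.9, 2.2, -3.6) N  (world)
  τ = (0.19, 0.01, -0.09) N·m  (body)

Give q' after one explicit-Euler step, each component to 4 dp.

q' = (0.0353, 0.0177, -0.7274, 0.6851)

2q̇ = q⊗(0,ω) = (1.4142140, 0.7071070, -0.8485284, -0.8485284)
q + ½dt·q⊗(0,ω), renormalized = (0.0353, 0.0177, -0.7274, 0.6851)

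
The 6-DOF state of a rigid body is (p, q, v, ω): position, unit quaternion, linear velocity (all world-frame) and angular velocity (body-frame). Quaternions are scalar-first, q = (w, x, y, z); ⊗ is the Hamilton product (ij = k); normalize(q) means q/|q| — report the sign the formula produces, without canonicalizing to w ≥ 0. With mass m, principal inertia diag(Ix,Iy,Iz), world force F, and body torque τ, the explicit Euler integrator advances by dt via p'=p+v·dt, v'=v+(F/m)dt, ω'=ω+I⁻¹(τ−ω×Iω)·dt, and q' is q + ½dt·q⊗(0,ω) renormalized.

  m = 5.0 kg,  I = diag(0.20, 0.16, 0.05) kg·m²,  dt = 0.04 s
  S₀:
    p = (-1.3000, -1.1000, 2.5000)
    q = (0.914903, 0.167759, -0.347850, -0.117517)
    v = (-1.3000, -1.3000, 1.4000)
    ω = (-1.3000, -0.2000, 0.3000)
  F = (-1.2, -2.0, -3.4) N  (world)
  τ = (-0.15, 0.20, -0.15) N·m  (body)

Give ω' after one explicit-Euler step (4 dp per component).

ω' = (-1.3313, -0.1354, 0.1883)

angular accel α = (-0.7830, 1.6156, -2.7920)
ω + α·dt = (-1.3313, -0.1354, 0.1883)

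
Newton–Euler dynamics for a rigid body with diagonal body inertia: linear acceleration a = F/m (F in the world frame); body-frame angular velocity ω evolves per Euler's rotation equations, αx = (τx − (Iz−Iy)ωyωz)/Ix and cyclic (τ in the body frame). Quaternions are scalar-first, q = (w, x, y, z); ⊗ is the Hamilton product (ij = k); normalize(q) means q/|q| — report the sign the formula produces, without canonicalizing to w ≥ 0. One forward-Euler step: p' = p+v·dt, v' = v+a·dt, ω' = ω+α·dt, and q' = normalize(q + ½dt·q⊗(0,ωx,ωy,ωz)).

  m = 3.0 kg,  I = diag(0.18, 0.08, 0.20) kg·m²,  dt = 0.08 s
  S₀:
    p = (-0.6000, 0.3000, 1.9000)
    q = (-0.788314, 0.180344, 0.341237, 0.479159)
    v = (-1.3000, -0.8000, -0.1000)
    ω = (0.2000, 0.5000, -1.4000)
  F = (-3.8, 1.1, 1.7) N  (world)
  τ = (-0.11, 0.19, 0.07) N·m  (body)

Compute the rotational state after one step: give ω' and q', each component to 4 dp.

ω' = (0.1884, 0.6844, -1.3680)
q' = (-0.7684, 0.1451, 0.3388, 0.5232)

α = I⁻¹(τ − ω×Iω) = (-0.1444, 2.3050, 0.4000)
new body rate ω' = (0.1884, 0.6844, -1.3680)
2q̇ = q⊗(0,ω) = (0.4641353, -0.8749741, -0.0458436, 1.1255642)
q' = normalize(q + ½dt·q⊗(0,ω)) = (-0.7684, 0.1451, 0.3388, 0.5232)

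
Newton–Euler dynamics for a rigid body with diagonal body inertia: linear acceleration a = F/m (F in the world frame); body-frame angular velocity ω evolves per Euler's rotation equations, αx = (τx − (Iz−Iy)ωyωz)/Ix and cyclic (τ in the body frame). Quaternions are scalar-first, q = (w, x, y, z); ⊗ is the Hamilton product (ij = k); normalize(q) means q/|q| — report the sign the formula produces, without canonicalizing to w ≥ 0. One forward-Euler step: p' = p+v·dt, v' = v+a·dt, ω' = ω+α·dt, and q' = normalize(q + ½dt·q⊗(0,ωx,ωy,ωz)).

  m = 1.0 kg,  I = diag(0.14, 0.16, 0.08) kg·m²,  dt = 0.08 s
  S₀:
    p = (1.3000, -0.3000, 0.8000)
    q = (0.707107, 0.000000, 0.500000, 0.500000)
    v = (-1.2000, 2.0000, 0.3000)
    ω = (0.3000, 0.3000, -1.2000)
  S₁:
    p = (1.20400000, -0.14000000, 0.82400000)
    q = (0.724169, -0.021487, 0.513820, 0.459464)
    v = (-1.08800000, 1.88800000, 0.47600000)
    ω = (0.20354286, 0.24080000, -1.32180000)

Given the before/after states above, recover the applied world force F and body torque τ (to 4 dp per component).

velocity change Δv = (0.11200000, -0.11200000, 0.17600000)
F = m·Δv/dt = (1.4000, -1.4000, 2.2000)
ω₁ − ω₀ = (-0.09645714, -0.05920000, -0.12180000)
applied torque τ = (-0.1400, -0.1400, -0.1200)

F = (1.4000, -1.4000, 2.2000)
τ = (-0.1400, -0.1400, -0.1200)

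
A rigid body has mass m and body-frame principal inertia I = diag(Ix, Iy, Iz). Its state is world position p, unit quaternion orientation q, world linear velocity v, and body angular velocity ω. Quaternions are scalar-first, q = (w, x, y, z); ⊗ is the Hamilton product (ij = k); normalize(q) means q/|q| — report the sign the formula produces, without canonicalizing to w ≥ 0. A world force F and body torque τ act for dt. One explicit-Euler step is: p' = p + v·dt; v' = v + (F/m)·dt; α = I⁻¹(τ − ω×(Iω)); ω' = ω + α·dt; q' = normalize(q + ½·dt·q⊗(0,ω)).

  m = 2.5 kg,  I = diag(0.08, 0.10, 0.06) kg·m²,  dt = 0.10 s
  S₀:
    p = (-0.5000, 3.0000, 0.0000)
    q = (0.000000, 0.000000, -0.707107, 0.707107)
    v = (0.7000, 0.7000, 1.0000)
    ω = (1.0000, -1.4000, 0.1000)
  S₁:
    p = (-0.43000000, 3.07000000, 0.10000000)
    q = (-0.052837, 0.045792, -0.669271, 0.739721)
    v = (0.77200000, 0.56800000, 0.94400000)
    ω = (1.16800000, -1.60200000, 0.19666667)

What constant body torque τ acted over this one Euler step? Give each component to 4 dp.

τ = (0.1400, -0.2000, 0.0300)

Δω = ω₁−ω₀ = (0.16800000, -0.20200000, 0.09666667)
I·α + gyro = (0.1400, -0.2000, 0.0300)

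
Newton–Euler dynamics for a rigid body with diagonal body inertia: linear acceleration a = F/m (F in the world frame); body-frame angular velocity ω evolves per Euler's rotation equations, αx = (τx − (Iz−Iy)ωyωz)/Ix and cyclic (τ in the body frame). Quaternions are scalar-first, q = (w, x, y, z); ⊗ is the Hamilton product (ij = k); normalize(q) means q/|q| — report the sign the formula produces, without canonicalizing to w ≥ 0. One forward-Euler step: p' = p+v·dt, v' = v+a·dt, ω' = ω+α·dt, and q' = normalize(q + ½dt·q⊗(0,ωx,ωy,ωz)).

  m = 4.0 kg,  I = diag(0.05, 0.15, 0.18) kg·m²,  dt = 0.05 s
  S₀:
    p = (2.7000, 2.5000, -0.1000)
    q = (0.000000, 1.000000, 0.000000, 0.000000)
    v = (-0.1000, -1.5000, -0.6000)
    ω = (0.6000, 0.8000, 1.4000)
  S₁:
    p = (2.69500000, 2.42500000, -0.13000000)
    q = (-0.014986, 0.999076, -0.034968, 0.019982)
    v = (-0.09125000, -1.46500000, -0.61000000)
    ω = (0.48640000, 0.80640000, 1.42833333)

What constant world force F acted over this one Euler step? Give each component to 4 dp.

F = (0.7000, 2.8000, -0.8000)

Δv = v₁−v₀ = (0.00875000, 0.03500000, -0.01000000)
F = m·Δv/dt = (0.7000, 2.8000, -0.8000)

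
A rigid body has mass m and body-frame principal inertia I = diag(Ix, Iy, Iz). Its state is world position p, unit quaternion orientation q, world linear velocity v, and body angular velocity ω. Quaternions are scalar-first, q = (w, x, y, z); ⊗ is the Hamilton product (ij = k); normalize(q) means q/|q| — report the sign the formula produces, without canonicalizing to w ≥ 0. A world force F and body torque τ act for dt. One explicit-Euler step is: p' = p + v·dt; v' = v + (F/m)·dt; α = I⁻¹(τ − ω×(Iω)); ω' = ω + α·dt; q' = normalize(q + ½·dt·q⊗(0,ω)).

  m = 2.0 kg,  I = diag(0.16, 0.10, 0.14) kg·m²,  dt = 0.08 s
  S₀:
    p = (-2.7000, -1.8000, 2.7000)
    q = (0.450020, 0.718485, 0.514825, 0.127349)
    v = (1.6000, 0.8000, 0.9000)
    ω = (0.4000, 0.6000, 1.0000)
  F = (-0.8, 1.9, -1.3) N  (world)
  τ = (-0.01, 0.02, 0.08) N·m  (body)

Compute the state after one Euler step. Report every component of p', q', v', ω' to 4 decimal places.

a = (-0.4000, 0.9500, -0.6500)
new position p' = (-2.5720, -1.7360, 2.7720)
v' = v + a·dt = (1.5680, 0.8760, 0.8480)
angular accel α = (-0.2125, 0.1200, 0.6743)
ω + α·dt = (0.3830, 0.6096, 1.0539)
q⊗(0,ω) = (-0.7236380, 0.6184236, -0.3975334, 0.6751810)
updated quaternion q' = (0.4206, 0.7423, 0.4983, 0.1542)

p' = (-2.5720, -1.7360, 2.7720)
q' = (0.4206, 0.7423, 0.4983, 0.1542)
v' = (1.5680, 0.8760, 0.8480)
ω' = (0.3830, 0.6096, 1.0539)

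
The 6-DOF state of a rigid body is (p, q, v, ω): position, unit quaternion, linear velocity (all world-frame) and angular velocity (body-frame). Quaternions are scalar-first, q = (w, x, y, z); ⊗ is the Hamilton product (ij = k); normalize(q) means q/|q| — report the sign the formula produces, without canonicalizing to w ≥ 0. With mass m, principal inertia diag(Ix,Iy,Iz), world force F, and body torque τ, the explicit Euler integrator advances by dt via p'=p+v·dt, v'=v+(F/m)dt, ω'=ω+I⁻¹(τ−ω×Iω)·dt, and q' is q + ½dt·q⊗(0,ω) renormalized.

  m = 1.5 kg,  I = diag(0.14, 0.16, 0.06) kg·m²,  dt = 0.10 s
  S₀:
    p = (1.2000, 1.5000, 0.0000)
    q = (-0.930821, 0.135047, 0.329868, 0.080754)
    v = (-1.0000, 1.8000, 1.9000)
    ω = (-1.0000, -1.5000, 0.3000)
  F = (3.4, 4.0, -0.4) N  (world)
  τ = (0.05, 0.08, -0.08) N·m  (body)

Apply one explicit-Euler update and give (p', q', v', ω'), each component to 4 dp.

(τ − ω×Iω)/I = (0.0357, 0.6500, -1.8333)
ω + α·dt = (-0.9964, -1.4350, 0.1167)
q⊗(0,ω) = (0.6056228, 1.1509124, 1.2749634, -0.1519488)
q + ½dt·q⊗(0,ω), renormalized = (-0.8968, 0.1918, 0.3920, 0.0729)
new position p' = (1.1000, 1.6800, 0.1900)
new velocity v' = (-0.7733, 2.0667, 1.8733)

p' = (1.1000, 1.6800, 0.1900)
q' = (-0.8968, 0.1918, 0.3920, 0.0729)
v' = (-0.7733, 2.0667, 1.8733)
ω' = (-0.9964, -1.4350, 0.1167)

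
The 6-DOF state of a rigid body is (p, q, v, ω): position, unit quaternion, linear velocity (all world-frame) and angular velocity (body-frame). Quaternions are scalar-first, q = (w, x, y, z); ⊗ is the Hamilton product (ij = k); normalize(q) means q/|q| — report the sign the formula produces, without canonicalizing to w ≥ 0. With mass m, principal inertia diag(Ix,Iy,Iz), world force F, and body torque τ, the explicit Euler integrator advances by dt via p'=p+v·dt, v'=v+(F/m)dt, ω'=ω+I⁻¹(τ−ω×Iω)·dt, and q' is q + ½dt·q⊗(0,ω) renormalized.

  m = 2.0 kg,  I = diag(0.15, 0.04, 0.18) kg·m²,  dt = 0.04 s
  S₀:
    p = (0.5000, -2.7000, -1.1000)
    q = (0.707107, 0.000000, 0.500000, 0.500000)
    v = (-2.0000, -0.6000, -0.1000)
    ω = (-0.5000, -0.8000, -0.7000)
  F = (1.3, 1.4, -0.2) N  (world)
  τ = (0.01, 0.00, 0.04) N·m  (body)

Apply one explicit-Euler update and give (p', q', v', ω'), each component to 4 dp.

p' = (0.4200, -2.7240, -1.1040)
q' = (0.7219, -0.0061, 0.4836, 0.4950)
v' = (-1.9740, -0.5720, -0.1040)
ω' = (-0.5182, -0.7895, -0.6813)

a = (0.6500, 0.7000, -0.1000)
p + v·dt = (0.4200, -2.7240, -1.1040)
v' = v + a·dt = (-1.9740, -0.5720, -0.1040)
(τ − ω×Iω)/I = (-0.4560, 0.2625, 0.4667)
ω' = ω + α·dt = (-0.5182, -0.7895, -0.6813)
q⊗(0,ω) = (0.7500000, -0.3035535, -0.8156856, -0.2449749)
updated quaternion q' = (0.7219, -0.0061, 0.4836, 0.4950)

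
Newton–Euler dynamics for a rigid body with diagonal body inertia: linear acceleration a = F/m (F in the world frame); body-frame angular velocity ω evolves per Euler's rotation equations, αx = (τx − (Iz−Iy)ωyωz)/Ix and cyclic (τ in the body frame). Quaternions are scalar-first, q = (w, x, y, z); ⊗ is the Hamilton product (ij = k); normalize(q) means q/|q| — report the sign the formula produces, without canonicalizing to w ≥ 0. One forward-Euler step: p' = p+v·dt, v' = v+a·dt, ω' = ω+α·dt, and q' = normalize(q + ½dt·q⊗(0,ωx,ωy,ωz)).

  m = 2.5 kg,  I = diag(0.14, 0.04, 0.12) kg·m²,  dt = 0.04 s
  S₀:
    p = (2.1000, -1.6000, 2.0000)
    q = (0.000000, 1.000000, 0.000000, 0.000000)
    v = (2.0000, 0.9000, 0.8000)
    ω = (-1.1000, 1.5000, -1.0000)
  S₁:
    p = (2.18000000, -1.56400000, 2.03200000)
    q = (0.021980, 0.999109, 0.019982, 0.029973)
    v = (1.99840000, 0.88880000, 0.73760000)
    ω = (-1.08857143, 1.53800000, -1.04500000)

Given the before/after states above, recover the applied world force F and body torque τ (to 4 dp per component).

rate change Δω = (0.01142857, 0.03800000, -0.04500000)
τ = I·(Δω/dt) + ω₀×(Iω₀) = (-0.0800, 0.0600, 0.0300)
Δv = v₁−v₀ = (-0.00160000, -0.01120000, -0.06240000)
m·(v₁−v₀)/dt = (-0.1000, -0.7000, -3.9000)

F = (-0.1000, -0.7000, -3.9000)
τ = (-0.0800, 0.0600, 0.0300)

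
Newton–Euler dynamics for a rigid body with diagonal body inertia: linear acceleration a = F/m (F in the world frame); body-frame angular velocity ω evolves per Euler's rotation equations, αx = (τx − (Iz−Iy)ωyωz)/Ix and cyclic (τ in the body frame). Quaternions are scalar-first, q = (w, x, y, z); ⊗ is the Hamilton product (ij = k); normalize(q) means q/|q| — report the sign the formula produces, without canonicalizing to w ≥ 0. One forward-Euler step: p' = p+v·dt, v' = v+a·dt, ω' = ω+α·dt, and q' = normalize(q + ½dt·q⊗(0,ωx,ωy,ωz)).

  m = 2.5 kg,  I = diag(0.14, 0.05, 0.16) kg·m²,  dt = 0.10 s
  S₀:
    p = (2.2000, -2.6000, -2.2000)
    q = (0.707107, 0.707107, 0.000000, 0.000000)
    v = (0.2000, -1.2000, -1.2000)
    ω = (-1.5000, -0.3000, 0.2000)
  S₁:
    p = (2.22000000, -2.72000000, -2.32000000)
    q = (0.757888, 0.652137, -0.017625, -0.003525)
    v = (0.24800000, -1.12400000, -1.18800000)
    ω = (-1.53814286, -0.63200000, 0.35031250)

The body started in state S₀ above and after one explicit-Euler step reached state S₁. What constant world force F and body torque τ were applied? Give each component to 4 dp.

ω₁ − ω₀ = (-0.03814286, -0.33200000, 0.15031250)
precession coupling = (-0.0066, 0.0060, -0.0405)
applied torque τ = (-0.0600, -0.1600, 0.2000)
velocity change Δv = (0.04800000, 0.07600000, 0.01200000)
m·(v₁−v₀)/dt = (1.2000, 1.9000, 0.3000)

F = (1.2000, 1.9000, 0.3000)
τ = (-0.0600, -0.1600, 0.2000)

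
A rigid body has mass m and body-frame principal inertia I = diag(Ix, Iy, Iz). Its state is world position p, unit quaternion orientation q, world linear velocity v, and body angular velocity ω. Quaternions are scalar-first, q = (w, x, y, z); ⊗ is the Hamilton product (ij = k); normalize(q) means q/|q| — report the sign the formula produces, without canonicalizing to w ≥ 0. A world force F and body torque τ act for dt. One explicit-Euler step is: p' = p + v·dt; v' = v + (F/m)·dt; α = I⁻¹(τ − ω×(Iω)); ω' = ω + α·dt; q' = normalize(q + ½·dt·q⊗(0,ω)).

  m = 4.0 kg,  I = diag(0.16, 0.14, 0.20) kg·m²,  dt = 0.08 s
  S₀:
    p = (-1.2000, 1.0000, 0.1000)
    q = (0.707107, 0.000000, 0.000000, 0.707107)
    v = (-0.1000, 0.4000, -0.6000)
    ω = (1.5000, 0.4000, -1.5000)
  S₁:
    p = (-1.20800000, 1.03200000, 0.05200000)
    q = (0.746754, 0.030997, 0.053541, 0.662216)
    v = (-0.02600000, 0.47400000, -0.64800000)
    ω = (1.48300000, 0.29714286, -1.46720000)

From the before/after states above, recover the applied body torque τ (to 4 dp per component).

τ = (-0.0700, -0.0900, 0.0700)

rate change Δω = (-0.01700000, -0.10285714, 0.03280000)
ω₀×(Iω₀) = (-0.0360, 0.0900, -0.0120)
τ = I·(Δω/dt) + ω₀×(Iω₀) = (-0.0700, -0.0900, 0.0700)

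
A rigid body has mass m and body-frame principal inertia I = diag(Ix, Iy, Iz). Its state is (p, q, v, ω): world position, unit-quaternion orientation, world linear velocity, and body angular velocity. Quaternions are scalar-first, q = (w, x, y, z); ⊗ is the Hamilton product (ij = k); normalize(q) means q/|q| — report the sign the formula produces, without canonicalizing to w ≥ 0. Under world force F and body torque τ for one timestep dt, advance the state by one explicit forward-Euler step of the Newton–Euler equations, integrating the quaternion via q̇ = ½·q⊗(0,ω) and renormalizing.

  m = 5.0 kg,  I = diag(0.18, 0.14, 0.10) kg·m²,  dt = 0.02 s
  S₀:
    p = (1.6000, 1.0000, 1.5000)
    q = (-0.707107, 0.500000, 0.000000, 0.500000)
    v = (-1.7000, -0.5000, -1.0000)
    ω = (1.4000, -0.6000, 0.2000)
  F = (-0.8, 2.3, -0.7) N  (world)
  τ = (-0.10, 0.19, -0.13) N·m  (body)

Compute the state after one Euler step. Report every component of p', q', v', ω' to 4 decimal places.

p' = (1.5660, 0.9900, 1.4800)
q' = (-0.7150, 0.4930, 0.0102, 0.4955)
v' = (-1.7032, -0.4908, -1.0028)
ω' = (1.3884, -0.5761, 0.1673)

p + v·dt = (1.5660, 0.9900, 1.4800)
new velocity v' = (-1.7032, -0.4908, -1.0028)
α = I⁻¹(τ − ω×Iω) = (-0.5822, 1.1971, -1.6360)
new body rate ω' = (1.3884, -0.5761, 0.1673)
q⊗(0,ω) = (-0.8000000, -0.6899498, 1.0242642, -0.4414214)
updated quaternion q' = (-0.7150, 0.4930, 0.0102, 0.4955)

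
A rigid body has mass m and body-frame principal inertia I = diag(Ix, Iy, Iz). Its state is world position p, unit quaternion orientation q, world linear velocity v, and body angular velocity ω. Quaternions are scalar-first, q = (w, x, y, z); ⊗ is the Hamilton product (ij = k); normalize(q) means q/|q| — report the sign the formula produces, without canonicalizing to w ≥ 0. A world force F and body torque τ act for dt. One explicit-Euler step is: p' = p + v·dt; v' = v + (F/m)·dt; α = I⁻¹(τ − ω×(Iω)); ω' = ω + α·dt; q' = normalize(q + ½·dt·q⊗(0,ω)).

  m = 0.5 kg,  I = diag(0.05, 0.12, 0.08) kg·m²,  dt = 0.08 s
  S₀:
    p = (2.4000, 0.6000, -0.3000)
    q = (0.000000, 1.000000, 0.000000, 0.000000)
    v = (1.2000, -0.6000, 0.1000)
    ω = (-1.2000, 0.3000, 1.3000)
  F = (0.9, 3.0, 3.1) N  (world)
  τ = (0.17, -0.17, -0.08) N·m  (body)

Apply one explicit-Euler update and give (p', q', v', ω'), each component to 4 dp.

p' = (2.4960, 0.5520, -0.2920)
q' = (0.0479, 0.9974, -0.0519, 0.0120)
v' = (1.3440, -0.1200, 0.5960)
ω' = (-0.9030, 0.1555, 1.2452)

linear accel F/m = (1.8000, 6.0000, 6.2000)
p' = p + v·dt = (2.4960, 0.5520, -0.2920)
v + (F/m)dt = (1.3440, -0.1200, 0.5960)
precession coupling ω×(Iω) = (-0.0156, 0.0468, -0.0252)
angular accel α = (3.7120, -1.8067, -0.6850)
ω' = ω + α·dt = (-0.9030, 0.1555, 1.2452)
Hamilton product q⊗(0,ω) = (1.2000000, 0.0000000, -1.3000000, 0.3000000)
q + ½dt·q⊗(0,ω), renormalized = (0.0479, 0.9974, -0.0519, 0.0120)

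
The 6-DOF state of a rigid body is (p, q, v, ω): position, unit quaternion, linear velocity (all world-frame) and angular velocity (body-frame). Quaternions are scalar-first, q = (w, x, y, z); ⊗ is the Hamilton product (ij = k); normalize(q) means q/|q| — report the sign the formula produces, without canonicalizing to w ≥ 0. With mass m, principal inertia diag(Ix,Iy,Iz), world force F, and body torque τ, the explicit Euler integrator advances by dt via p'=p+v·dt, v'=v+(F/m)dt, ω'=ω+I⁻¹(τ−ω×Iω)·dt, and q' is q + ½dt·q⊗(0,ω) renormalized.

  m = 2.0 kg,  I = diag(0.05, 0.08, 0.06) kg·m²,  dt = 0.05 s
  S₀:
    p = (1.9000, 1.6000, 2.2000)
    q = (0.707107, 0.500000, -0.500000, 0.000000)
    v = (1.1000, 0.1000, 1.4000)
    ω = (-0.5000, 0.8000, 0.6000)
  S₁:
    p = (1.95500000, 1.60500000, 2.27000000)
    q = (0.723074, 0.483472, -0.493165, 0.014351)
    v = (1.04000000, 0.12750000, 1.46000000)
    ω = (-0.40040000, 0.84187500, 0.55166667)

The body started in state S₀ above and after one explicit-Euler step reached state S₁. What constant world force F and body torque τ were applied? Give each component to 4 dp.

rate change Δω = (0.09960000, 0.04187500, -0.04833333)
I·α + gyro = (0.0900, 0.0700, -0.0700)
velocity change Δv = (-0.06000000, 0.02750000, 0.06000000)
applied force F = (-2.4000, 1.1000, 2.4000)

F = (-2.4000, 1.1000, 2.4000)
τ = (0.0900, 0.0700, -0.0700)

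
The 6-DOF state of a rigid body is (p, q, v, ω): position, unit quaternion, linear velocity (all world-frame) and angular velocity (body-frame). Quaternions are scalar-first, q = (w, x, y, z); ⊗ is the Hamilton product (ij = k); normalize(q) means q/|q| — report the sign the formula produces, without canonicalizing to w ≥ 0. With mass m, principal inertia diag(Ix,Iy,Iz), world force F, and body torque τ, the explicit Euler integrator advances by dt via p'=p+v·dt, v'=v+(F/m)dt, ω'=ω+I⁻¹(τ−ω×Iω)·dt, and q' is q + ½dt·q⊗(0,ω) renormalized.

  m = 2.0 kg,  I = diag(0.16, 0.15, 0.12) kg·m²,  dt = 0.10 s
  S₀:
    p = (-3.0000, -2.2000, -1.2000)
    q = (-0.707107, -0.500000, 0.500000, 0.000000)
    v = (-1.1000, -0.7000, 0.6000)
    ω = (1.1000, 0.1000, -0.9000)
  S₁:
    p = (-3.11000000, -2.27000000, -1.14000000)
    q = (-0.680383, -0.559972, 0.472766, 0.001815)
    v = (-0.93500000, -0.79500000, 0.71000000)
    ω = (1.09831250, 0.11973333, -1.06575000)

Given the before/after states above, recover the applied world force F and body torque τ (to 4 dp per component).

F = (3.3000, -1.9000, 2.2000)
τ = (0.0000, -0.0100, -0.2000)

Δω = ω₁−ω₀ = (-0.00168750, 0.01973333, -0.16575000)
gyro term ω₀×Iω₀ = (0.0027, -0.0396, -0.0011)
applied torque τ = (0.0000, -0.0100, -0.2000)
Δv = v₁−v₀ = (0.16500000, -0.09500000, 0.11000000)
applied force F = (3.3000, -1.9000, 2.2000)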